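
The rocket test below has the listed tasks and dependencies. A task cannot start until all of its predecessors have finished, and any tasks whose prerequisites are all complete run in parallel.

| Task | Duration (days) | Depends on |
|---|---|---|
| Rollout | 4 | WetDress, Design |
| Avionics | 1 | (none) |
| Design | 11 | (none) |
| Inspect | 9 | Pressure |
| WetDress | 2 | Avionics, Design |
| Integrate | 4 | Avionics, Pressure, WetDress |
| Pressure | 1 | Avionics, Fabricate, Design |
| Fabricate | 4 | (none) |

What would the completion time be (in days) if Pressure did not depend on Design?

17

Before: longest chain Design→Pressure→Inspect = 11+1+9 = 21, finish 21.
Without Design→Pressure, Pressure's earliest start moves from 11 to 4.
The longest chain is now Design→WetDress→Integrate = 11+2+4 = 17, so the job takes 17 days.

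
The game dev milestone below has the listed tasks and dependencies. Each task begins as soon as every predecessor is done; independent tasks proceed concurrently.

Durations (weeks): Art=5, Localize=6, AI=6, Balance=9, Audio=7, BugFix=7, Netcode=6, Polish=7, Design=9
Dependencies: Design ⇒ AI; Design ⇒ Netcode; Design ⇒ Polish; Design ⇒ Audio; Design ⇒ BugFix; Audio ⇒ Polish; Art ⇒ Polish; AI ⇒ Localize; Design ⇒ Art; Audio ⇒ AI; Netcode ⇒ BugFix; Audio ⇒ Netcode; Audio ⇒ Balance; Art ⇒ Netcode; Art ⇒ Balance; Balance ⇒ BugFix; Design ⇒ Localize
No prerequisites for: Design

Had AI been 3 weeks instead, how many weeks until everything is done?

Actual critical path: Design→Audio→Balance→BugFix = 9+7+9+7 = 32 ⇒ 32 weeks.
AI has 4 weeks of float (longest path through it is 28).
That remains the longest chain; total 32 weeks.

32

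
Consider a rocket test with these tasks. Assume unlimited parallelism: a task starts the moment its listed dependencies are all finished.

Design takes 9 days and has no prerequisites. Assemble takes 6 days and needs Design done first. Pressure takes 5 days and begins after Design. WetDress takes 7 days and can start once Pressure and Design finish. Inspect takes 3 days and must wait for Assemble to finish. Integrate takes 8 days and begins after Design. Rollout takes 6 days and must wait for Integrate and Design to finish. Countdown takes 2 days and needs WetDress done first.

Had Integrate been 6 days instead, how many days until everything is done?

23

Actual critical path: Design→Integrate→Rollout = 9+8+6 = 23 ⇒ 23 days.
Since Integrate is critical, the -2 change carries straight to that chain (now 21 days).
The binding chain switches to Design→Pressure→WetDress→Countdown = 9+5+7+2 = 23; finish 23 days.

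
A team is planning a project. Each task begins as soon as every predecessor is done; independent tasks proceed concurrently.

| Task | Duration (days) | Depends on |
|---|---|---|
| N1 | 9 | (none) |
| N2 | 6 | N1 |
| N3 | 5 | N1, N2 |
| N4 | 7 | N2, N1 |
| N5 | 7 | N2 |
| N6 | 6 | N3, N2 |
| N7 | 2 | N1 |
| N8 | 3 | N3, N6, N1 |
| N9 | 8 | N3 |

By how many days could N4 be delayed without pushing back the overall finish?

Critical path: N1→N2→N3→N6→N8 = 9+6+5+6+3 = 29, so the finish is 29 days.
N4 finishes as early as 22 and must finish by 29.
Slack of N4 = 22 − 15 = 7 days.

7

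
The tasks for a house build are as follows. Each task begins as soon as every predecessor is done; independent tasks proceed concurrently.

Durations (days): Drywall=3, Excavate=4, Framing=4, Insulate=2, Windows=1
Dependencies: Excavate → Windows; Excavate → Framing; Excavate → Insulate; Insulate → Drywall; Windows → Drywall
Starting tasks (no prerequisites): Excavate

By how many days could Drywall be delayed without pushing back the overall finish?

0

The longest chain is Excavate→Insulate→Drywall = 4+2+3 = 9; overall finish 9 days.
Drywall finishes as early as 9 and must finish by 9.
So Drywall can slip 9 − 9 = 0 days.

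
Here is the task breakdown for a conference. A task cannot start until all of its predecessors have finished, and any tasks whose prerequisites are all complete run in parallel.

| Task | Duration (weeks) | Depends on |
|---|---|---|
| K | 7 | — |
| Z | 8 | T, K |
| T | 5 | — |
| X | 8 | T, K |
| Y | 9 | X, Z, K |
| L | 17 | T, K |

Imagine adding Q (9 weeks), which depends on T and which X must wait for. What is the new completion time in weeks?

31

Originally the conference takes 24 weeks.
With Q inserted, X now waits for max(T, K, Q).
New critical path: T→Q→X→Y = 5+9+8+9 = 31 ⇒ 31 weeks.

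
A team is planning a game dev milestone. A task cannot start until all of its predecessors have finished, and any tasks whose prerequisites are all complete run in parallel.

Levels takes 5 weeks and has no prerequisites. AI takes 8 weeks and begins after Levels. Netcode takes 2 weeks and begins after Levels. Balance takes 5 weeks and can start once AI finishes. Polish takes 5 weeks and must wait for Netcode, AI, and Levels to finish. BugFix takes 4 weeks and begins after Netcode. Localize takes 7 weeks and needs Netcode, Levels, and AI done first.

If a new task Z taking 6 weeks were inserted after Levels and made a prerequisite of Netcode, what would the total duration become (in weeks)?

20

Originally the job takes 20 weeks.
With Z inserted, Netcode now waits for max(Levels, Z).
New critical path: Levels→Z→Netcode→Localize = 5+6+2+7 = 20 ⇒ 20 weeks.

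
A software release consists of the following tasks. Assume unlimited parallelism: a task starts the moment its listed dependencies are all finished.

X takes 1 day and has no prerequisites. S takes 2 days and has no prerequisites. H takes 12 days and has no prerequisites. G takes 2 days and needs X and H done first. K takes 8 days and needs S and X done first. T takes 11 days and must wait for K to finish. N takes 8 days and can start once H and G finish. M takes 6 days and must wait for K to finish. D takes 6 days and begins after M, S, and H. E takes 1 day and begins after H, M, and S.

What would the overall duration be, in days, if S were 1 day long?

22

As given, the longest chain is S→K→M→D = 2+8+6+6 = 22, so the finish is 22 days.
Since S is critical, the -1 change carries straight to that chain (now 21 days).
Now H→G→N = 12+2+8 = 22 is longest, so the finish becomes 22 days.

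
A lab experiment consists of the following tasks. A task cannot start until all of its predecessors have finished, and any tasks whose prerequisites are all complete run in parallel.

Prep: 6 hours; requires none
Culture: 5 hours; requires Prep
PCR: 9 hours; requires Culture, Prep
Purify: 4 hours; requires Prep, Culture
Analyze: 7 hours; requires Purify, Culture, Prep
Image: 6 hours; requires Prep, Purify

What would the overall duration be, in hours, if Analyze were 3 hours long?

21

As given, the longest chain is Prep→Culture→Purify→Analyze = 6+5+4+7 = 22, so the finish is 22 hours.
Analyze lies on that path, so at 3 hours the path becomes 18 hours.
New critical path: Prep→Culture→Purify→Image = 6+5+4+6 = 21 ⇒ 21 hours.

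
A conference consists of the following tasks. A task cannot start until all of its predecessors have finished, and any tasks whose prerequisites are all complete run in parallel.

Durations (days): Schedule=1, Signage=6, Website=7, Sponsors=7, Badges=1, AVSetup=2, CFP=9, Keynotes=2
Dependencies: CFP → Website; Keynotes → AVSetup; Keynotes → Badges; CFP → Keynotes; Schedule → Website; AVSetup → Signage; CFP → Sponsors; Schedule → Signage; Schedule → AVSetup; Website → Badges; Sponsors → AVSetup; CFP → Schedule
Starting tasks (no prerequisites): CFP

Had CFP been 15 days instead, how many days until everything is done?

30

As given, the longest chain is CFP→Sponsors→AVSetup→Signage = 9+7+2+6 = 24, so the finish is 24 days.
Since CFP is critical, the +6 change carries straight to that chain (now 30 days).
The critical path is still CFP→Sponsors→AVSetup→Signage; finish is now 30 days.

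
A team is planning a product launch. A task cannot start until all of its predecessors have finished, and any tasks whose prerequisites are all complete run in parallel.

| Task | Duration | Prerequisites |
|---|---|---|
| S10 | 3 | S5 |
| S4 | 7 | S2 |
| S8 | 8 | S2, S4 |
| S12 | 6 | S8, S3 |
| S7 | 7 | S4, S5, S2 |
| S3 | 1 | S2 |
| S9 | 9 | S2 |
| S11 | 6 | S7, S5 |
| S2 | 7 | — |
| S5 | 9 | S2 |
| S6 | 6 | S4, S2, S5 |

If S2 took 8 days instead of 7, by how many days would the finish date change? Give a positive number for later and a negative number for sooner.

1

As given, the longest chain is S2→S5→S7→S11 = 7+9+7+6 = 29, so the finish is 29 days.
Since S2 is critical, the +1 change carries straight to that chain (now 30 days).
The critical path is still S2→S5→S7→S11; finish is now 30 days.
Change in finish: 30 − 29 = +1 days.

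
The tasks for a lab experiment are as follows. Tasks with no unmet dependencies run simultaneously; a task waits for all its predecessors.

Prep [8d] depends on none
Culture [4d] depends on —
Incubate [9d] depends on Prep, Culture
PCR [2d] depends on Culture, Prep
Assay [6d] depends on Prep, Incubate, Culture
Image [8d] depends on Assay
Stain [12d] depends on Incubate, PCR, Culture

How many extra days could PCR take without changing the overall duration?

The longest chain is Prep→Incubate→Assay→Image = 8+9+6+8 = 31; overall finish 31 days.
PCR finishes as early as 10 and must finish by 19.
Float = 31 − 22 = 9.

9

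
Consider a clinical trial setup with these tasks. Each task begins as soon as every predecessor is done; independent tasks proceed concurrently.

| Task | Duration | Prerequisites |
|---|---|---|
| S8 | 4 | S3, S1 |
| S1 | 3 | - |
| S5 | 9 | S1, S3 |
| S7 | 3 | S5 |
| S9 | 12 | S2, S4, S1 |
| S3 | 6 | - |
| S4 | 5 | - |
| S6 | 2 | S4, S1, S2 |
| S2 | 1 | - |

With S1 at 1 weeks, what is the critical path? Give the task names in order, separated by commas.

S3, S5, S7

Actual critical path: S3→S5→S7 = 6+9+3 = 18 ⇒ 18 weeks.
S1 has 3 weeks of float (longest path through it is 15).
That remains the longest chain; total 18 weeks.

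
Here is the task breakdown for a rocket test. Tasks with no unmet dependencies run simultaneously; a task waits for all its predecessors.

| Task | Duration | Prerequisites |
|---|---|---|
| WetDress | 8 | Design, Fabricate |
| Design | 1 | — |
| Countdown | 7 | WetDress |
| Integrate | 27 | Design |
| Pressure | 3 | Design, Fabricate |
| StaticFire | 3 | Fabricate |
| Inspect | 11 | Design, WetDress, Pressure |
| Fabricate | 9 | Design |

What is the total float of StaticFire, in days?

16

The longest chain is Design→Fabricate→WetDress→Inspect = 1+9+8+11 = 29; overall finish 29 days.
StaticFire finishes as early as 13 and must finish by 29.
Float = 29 − 13 = 16.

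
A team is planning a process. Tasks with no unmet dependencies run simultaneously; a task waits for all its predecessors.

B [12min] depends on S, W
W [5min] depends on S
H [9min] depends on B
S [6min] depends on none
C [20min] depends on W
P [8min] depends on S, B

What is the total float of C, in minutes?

S→W→B→H = 6+5+12+9 = 32 sets the makespan at 32 minutes.
The longest chain containing C totals 31 minutes.
Slack of C = 12 − 11 = 1 minute.

1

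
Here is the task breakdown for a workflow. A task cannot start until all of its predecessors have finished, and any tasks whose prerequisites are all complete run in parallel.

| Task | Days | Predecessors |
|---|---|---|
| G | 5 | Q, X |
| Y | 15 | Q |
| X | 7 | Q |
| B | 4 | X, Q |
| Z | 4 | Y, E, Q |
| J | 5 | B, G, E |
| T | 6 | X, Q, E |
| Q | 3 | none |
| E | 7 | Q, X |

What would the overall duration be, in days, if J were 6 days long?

23

Critical path before the change: Q→X→E→T = 3+7+7+6 = 23 giving 23 days.
J has 1 day of float (longest path through it is 22).
The binding chain switches to Q→X→E→J = 3+7+7+6 = 23; finish 23 days.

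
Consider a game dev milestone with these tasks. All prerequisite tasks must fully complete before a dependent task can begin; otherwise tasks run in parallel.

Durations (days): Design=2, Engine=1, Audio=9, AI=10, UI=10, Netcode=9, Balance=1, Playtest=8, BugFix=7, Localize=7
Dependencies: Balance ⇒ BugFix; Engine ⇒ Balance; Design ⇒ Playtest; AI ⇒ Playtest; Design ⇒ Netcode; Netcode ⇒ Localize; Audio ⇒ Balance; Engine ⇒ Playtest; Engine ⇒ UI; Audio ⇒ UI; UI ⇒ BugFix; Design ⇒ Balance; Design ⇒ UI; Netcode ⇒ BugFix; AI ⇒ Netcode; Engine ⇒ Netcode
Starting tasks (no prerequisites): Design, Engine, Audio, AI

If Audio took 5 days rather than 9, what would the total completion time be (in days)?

26

Baseline: Audio→UI→BugFix = 9+10+7 = 26 → 26 days.
Audio is on the critical path; changing it to 5 makes that path 22 days.
The binding chain switches to AI→Netcode→BugFix = 10+9+7 = 26; finish 26 days.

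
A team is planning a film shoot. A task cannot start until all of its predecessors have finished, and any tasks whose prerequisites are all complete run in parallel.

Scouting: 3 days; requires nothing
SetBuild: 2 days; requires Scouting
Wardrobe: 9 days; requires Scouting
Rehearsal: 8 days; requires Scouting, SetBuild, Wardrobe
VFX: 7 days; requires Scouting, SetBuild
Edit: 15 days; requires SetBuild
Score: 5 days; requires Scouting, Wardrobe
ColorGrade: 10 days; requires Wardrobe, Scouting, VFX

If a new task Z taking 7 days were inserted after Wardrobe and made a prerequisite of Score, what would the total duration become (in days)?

24

Originally the plan takes 22 days.
With Z inserted, Score now waits for max(Scouting, Wardrobe, Z).
New critical path: Scouting→Wardrobe→Z→Score = 3+9+7+5 = 24 ⇒ 24 days.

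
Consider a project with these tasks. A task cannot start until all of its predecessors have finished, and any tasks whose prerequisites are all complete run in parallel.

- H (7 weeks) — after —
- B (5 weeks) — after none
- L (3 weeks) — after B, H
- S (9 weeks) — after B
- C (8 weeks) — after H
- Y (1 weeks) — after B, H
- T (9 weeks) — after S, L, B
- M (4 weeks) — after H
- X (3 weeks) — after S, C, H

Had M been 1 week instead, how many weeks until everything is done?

The binding path is B→S→T = 5+9+9 = 23; finish at 23 weeks.
M has 12 weeks of float (longest path through it is 11).
The critical path is still B→S→T; finish is now 23 weeks.

23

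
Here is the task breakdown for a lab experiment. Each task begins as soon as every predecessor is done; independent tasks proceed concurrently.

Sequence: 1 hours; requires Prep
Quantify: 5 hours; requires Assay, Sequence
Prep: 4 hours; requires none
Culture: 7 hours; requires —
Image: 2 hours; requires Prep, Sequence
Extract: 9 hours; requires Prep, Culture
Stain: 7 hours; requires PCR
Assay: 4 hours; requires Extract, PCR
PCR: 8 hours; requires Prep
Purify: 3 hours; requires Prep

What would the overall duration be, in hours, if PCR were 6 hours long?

Actual critical path: Culture→Extract→Assay→Quantify = 7+9+4+5 = 25 ⇒ 25 hours.
PCR is off the critical path — its longest chain is 21 hours, giving 4 of slack.
That remains the longest chain; total 25 hours.

25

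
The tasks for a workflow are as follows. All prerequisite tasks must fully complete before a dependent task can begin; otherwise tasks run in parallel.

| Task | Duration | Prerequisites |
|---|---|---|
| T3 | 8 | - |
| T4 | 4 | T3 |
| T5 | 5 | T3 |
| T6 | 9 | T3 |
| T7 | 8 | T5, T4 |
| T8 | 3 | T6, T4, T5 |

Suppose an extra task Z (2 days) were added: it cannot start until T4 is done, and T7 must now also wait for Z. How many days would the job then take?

Originally the job takes 21 days.
With Z inserted, T7 now waits for max(T5, T4, Z).
New critical path: T3→T4→Z→T7 = 8+4+2+8 = 22 ⇒ 22 days.

22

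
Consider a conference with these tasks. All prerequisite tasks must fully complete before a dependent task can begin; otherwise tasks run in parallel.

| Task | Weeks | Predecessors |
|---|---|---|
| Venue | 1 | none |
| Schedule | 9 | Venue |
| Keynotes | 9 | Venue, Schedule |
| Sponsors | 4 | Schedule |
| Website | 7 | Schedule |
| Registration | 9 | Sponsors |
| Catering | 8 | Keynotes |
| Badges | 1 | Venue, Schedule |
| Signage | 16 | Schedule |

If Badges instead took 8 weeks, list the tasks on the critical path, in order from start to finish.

The binding path is Venue→Schedule→Keynotes→Catering = 1+9+9+8 = 27; finish at 27 weeks.
Badges has 16 weeks of float (longest path through it is 11).
That remains the longest chain; total 27 weeks.

Venue, Schedule, Keynotes, Catering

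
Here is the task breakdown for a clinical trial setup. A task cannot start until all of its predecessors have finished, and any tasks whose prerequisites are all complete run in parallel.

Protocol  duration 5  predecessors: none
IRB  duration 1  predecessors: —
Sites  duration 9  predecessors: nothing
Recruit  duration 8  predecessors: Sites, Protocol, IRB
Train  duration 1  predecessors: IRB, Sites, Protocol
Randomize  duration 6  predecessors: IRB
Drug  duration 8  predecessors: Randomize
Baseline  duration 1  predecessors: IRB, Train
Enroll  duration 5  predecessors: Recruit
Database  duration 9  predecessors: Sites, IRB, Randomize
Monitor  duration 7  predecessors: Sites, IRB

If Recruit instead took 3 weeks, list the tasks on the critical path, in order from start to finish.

Baseline: Sites→Recruit→Enroll = 9+8+5 = 22 → 22 weeks.
Recruit lies on that path, so at 3 weeks the path becomes 17 weeks.
The binding chain switches to Sites→Database = 9+9 = 18; finish 18 weeks.

Sites, Database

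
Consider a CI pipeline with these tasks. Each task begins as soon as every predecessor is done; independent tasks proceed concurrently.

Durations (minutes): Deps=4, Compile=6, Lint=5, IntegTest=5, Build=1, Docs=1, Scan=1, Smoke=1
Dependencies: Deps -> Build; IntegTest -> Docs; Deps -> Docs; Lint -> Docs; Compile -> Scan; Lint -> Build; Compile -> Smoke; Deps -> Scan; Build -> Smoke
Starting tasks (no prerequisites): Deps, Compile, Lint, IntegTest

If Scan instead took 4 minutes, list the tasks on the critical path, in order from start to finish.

As given, the longest chain is Compile→Scan = 6+1 = 7, so the finish is 7 minutes.
Scan is on the critical path; changing it to 4 makes that path 10 minutes.
No other chain overtakes it, so the finish is 10 minutes.

Compile, Scan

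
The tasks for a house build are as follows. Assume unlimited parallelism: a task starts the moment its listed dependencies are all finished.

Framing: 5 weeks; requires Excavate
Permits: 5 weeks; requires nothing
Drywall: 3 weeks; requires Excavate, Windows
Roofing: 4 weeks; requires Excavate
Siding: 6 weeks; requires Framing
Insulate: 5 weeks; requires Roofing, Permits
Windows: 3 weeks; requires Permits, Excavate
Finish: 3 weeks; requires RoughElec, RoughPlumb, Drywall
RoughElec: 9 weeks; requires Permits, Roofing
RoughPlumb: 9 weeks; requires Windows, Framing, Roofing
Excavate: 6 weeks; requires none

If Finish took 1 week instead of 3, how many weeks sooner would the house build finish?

2

The binding path is Excavate→Framing→RoughPlumb→Finish = 6+5+9+3 = 23; finish at 23 weeks.
Finish lies on that path, so at 1 week the path becomes 21 weeks.
That remains the longest chain; total 21 weeks.
Change in finish: 21 − 23 = -2 weeks.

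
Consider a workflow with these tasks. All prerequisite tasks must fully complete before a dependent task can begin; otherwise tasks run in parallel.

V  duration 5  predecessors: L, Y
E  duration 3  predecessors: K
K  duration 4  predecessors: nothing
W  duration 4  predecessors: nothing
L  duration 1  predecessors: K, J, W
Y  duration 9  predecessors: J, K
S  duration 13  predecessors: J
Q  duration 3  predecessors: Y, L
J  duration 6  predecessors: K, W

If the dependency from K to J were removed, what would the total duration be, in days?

24

Original critical path: W→J→Y→V = 4+6+9+5 = 24 ⇒ 24 days.
Dropping K→J doesn't change J's earliest start (4); another predecessor still binds.
New critical path: W→J→Y→V = 4+6+9+5 = 24 ⇒ 24 days.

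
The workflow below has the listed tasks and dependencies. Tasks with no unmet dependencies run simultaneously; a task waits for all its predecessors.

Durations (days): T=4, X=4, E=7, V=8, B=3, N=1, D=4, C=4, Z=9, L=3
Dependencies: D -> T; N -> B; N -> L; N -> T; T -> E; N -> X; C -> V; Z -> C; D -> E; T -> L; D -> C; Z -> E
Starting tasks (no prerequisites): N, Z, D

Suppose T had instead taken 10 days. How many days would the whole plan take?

Critical path before the change: Z→C→V = 9+4+8 = 21 giving 21 days.
T is off the critical path — its longest chain is 15 days, giving 6 of slack.
That remains the longest chain; total 21 days.

21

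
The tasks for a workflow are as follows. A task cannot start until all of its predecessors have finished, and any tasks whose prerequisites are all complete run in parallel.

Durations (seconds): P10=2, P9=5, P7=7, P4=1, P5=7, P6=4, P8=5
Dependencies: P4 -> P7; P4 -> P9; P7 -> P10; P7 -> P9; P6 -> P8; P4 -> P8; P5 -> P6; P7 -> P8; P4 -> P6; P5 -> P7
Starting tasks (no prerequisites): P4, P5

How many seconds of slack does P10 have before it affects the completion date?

3

The longest chain is P5→P7→P8 = 7+7+5 = 19; overall finish 19 seconds.
Longest path through P10: 16 seconds (earliest finish 16, latest finish 19).
So P10 can slip 19 − 16 = 3 seconds.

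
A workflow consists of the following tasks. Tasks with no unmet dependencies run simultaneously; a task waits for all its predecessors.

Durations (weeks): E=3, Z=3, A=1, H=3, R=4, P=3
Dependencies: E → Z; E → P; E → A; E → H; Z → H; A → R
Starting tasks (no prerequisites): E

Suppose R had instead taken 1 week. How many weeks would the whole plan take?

The binding path is E→Z→H = 3+3+3 = 9; finish at 9 weeks.
R has 1 week of float (longest path through it is 8).
That remains the longest chain; total 9 weeks.

9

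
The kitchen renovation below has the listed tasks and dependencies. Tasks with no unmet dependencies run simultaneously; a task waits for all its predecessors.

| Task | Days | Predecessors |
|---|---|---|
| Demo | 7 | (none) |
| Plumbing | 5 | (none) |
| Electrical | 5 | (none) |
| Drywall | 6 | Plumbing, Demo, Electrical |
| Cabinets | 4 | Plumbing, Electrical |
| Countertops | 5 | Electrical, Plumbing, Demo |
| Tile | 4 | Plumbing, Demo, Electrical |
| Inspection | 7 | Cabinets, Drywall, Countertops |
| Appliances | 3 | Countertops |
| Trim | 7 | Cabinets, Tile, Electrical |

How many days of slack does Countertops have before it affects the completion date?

1

The longest chain is Demo→Drywall→Inspection = 7+6+7 = 20; overall finish 20 days.
Countertops finishes as early as 12 and must finish by 13.
Float = 20 − 19 = 1.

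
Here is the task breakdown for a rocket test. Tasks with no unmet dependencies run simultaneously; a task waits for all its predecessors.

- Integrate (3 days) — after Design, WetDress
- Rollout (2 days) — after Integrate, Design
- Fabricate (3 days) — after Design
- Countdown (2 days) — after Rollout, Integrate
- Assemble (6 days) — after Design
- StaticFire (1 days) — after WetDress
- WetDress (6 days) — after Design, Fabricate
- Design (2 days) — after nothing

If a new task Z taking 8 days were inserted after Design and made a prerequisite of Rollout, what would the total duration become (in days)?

18

Originally the project takes 18 days.
With Z inserted, Rollout now waits for max(Integrate, Design, Z).
New critical path: Design→Fabricate→WetDress→Integrate→Rollout→Countdown = 2+3+6+3+2+2 = 18 ⇒ 18 days.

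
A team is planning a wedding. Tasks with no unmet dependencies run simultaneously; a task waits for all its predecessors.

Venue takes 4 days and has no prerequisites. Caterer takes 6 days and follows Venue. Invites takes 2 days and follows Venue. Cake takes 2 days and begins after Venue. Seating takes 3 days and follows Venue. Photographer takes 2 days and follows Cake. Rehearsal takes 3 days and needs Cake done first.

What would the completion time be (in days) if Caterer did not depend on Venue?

9

With the dependency in place, Venue→Caterer = 4+6 = 10 sets the finish at 10 days.
Without Venue→Caterer, Caterer's earliest start moves from 4 to 0.
The longest chain is now Venue→Cake→Rehearsal = 4+2+3 = 9, so the schedule takes 9 days.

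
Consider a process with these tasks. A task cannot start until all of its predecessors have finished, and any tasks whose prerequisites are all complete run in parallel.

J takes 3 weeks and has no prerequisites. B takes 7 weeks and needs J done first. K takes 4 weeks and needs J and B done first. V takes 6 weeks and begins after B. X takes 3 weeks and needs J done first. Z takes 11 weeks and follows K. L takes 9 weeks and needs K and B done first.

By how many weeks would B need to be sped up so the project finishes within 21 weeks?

Current finish: 25 weeks; target: 21.
B is on every critical path, so each week cut from B cuts the finish by one (this holds down to a finish of 19).
Need 25 − 21 = 4 weeks off B → B becomes 3 weeks, finish becomes 21.

4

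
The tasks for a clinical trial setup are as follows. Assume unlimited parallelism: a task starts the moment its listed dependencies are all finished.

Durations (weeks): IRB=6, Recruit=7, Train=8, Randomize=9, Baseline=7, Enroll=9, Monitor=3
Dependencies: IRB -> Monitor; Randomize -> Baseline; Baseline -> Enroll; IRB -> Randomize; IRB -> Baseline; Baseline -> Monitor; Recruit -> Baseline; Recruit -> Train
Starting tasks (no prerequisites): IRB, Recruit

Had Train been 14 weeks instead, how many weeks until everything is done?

Actual critical path: IRB→Randomize→Baseline→Enroll = 6+9+7+9 = 31 ⇒ 31 weeks.
The longest path through Train is only 15 weeks, so Train has float 16.
The critical path is still IRB→Randomize→Baseline→Enroll; finish is now 31 weeks.

31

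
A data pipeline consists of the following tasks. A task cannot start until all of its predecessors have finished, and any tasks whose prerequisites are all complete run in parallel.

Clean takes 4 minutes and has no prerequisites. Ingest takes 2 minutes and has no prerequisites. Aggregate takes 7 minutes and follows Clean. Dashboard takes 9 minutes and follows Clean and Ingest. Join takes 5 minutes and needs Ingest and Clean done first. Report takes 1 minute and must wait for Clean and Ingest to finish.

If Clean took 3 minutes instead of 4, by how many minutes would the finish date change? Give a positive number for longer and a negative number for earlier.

-1

The binding path is Clean→Dashboard = 4+9 = 13; finish at 13 minutes.
Clean lies on that path, so at 3 minutes the path becomes 12 minutes.
No other chain overtakes it, so the finish is 12 minutes.
Change in finish: 12 − 13 = -1 minutes.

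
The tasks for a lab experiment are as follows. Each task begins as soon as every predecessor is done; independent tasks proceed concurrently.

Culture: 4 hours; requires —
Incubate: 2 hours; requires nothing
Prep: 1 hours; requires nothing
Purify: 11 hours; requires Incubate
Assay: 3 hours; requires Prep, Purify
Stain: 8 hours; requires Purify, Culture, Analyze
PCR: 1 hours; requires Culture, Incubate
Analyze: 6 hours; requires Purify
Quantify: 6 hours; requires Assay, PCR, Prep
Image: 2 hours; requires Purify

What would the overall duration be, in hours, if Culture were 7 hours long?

Baseline: Incubate→Purify→Analyze→Stain = 2+11+6+8 = 27 → 27 hours.
Culture is off the critical path — its longest chain is 12 hours, giving 15 of slack.
No other chain overtakes it, so the finish is 27 hours.

27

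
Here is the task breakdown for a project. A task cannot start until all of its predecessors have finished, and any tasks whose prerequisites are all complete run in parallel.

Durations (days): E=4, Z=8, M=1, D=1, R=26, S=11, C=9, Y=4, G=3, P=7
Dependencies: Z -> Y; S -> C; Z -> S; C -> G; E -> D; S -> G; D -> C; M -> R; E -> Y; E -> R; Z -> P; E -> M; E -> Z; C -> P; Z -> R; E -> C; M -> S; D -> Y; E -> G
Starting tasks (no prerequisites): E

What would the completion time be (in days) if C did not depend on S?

38

With the dependency in place, E→Z→S→C→P = 4+8+11+9+7 = 39 sets the finish at 39 days.
Without S→C, C's earliest start moves from 23 to 5.
New critical path: E→Z→R = 4+8+26 = 38 ⇒ 38 days.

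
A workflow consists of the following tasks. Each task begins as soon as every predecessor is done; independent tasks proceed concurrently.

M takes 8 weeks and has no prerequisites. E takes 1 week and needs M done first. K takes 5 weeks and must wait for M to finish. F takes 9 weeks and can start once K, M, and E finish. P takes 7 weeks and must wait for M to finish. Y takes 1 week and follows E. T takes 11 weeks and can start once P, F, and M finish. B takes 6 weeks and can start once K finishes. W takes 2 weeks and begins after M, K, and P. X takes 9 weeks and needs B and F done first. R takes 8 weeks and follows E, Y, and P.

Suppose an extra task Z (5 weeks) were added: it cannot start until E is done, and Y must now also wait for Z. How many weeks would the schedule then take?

33

Originally the schedule takes 33 weeks.
With Z inserted, Y now waits for max(E, Z).
New critical path: M→K→F→T = 8+5+9+11 = 33 ⇒ 33 weeks.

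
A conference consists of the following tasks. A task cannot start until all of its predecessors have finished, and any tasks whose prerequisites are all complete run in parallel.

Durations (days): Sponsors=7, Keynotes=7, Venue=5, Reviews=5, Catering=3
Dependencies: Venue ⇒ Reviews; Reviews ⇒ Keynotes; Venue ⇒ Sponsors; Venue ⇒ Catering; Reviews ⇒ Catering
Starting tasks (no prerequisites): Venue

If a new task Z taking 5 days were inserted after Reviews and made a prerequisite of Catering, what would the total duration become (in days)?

18

Originally the project takes 17 days.
With Z inserted, Catering now waits for max(Venue, Reviews, Z).
New critical path: Venue→Reviews→Z→Catering = 5+5+5+3 = 18 ⇒ 18 days.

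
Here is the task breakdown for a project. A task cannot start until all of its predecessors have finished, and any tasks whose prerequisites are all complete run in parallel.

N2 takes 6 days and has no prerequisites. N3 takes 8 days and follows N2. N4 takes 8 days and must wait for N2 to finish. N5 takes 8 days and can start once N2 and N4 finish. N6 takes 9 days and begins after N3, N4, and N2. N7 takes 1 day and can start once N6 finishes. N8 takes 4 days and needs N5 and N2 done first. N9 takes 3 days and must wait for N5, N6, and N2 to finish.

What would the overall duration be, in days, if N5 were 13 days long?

Critical path before the change: N2→N4→N5→N8 = 6+8+8+4 = 26 giving 26 days.
N5 is on the critical path; changing it to 13 makes that path 31 days.
The critical path is still N2→N4→N5→N8; finish is now 31 days.

31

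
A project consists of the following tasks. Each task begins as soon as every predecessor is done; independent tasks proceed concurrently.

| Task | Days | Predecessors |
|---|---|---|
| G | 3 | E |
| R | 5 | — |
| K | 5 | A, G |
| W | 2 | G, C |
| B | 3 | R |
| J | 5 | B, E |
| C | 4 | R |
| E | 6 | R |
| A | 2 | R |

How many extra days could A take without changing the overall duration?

R→E→G→K = 5+6+3+5 = 19 sets the makespan at 19 days.
A finishes as early as 7 and must finish by 14.
Float = 19 − 12 = 7.

7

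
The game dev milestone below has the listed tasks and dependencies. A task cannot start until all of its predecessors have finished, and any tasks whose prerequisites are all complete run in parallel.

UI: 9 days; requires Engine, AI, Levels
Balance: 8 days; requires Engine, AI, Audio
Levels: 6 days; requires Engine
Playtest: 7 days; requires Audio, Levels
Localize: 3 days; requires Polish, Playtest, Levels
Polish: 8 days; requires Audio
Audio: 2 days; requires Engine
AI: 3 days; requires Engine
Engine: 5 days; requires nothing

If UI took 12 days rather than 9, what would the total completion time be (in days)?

23

Critical path before the change: Engine→Levels→Playtest→Localize = 5+6+7+3 = 21 giving 21 days.
UI has 1 day of float (longest path through it is 20).
New critical path: Engine→Levels→UI = 5+6+12 = 23 ⇒ 23 days.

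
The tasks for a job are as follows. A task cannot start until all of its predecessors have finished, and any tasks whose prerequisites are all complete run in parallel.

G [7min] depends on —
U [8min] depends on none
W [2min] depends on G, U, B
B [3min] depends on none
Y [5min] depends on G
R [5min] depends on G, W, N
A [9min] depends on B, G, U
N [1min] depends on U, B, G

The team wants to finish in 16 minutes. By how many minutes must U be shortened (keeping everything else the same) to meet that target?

Current finish: 17 minutes; target: 16.
U is on every critical path, so each minute cut from U cuts the finish by one (this holds down to a finish of 16).
Need 17 − 16 = 1 minute off U → U becomes 7 minutes, finish becomes 16.

1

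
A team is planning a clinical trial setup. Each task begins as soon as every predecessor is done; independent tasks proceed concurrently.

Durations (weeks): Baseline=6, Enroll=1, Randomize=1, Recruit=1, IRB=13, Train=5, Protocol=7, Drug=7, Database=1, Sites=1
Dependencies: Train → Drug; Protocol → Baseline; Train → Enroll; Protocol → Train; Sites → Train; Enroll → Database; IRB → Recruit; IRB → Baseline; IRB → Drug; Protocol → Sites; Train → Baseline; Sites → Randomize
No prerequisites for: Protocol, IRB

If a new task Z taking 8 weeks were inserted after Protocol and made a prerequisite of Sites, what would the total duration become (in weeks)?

Originally the project takes 20 weeks.
With Z inserted, Sites now waits for max(Protocol, Z).
New critical path: Protocol→Z→Sites→Train→Drug = 7+8+1+5+7 = 28 ⇒ 28 weeks.

28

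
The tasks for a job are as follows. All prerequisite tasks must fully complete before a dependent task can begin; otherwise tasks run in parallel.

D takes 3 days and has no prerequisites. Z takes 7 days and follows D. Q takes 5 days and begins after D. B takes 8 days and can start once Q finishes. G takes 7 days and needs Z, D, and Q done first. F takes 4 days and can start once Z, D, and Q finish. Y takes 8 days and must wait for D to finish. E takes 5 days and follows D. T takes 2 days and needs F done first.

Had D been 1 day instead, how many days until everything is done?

15

Actual critical path: D→Z→G = 3+7+7 = 17 ⇒ 17 days.
D lies on that path, so at 1 day the path becomes 15 days.
No other chain overtakes it, so the finish is 15 days.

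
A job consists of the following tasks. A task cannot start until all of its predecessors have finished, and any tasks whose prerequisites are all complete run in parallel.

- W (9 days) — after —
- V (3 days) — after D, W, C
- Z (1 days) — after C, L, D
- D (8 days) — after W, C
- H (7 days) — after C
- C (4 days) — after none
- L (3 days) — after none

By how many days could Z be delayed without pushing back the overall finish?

Critical path: W→D→V = 9+8+3 = 20, so the finish is 20 days.
Longest path through Z: 18 days (earliest finish 18, latest finish 20).
Slack of Z = 19 − 17 = 2 days.

2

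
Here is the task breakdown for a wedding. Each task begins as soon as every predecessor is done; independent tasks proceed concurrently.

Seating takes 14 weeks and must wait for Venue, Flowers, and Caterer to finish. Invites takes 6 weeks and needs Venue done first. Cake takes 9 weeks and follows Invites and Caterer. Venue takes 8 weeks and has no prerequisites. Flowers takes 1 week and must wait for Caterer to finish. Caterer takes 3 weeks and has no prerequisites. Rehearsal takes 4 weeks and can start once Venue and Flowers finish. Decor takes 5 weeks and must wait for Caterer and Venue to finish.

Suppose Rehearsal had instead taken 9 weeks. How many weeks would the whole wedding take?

As given, the longest chain is Venue→Invites→Cake = 8+6+9 = 23, so the finish is 23 weeks.
Rehearsal has 11 weeks of float (longest path through it is 12).
The critical path is still Venue→Invites→Cake; finish is now 23 weeks.

23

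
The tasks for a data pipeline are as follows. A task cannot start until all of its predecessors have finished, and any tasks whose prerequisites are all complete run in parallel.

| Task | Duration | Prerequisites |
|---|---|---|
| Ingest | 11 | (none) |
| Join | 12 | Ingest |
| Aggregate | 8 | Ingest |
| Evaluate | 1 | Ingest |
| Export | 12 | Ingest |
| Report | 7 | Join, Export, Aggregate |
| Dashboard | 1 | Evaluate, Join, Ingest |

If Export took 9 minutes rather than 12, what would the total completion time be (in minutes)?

30

The binding path is Ingest→Export→Report = 11+12+7 = 30; finish at 30 minutes.
Since Export is critical, the -3 change carries straight to that chain (now 27 minutes).
New critical path: Ingest→Join→Report = 11+12+7 = 30 ⇒ 30 minutes.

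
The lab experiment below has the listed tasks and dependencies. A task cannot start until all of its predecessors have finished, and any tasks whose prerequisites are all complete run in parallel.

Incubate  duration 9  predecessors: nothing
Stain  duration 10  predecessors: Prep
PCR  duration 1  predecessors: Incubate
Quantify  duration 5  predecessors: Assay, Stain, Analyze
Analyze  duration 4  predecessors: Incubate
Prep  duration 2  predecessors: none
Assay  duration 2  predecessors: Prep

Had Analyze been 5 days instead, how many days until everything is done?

19

The binding path is Incubate→Analyze→Quantify = 9+4+5 = 18; finish at 18 days.
Analyze lies on that path, so at 5 days the path becomes 19 days.
That remains the longest chain; total 19 days.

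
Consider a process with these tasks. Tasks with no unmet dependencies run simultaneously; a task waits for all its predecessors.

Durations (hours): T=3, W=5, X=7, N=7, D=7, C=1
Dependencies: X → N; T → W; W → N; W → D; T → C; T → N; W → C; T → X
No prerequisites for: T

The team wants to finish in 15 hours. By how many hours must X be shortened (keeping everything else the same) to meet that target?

2

Current finish: 17 hours; target: 15.
X is on every critical path, so each hour cut from X cuts the finish by one (this holds down to a finish of 15).
Need 17 − 15 = 2 hours off X → X becomes 5 hours, finish becomes 15.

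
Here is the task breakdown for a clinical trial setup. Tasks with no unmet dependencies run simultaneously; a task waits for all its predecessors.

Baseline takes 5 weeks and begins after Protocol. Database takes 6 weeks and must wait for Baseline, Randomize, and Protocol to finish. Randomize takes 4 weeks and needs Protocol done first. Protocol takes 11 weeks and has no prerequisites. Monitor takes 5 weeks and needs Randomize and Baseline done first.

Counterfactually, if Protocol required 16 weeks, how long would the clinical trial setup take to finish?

Critical path before the change: Protocol→Baseline→Database = 11+5+6 = 22 giving 22 weeks.
Since Protocol is critical, the +5 change carries straight to that chain (now 27 weeks).
That remains the longest chain; total 27 weeks.

27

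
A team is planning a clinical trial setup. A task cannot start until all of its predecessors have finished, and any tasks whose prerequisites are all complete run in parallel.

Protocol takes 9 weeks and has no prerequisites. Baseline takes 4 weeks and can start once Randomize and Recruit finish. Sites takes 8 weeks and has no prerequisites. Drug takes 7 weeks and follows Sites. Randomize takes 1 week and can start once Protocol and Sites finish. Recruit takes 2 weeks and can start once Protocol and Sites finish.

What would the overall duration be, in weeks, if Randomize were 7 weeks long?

Baseline: Protocol→Recruit→Baseline = 9+2+4 = 15 → 15 weeks.
Randomize has 1 week of float (longest path through it is 14).
Now Protocol→Randomize→Baseline = 9+7+4 = 20 is longest, so the finish becomes 20 weeks.

20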